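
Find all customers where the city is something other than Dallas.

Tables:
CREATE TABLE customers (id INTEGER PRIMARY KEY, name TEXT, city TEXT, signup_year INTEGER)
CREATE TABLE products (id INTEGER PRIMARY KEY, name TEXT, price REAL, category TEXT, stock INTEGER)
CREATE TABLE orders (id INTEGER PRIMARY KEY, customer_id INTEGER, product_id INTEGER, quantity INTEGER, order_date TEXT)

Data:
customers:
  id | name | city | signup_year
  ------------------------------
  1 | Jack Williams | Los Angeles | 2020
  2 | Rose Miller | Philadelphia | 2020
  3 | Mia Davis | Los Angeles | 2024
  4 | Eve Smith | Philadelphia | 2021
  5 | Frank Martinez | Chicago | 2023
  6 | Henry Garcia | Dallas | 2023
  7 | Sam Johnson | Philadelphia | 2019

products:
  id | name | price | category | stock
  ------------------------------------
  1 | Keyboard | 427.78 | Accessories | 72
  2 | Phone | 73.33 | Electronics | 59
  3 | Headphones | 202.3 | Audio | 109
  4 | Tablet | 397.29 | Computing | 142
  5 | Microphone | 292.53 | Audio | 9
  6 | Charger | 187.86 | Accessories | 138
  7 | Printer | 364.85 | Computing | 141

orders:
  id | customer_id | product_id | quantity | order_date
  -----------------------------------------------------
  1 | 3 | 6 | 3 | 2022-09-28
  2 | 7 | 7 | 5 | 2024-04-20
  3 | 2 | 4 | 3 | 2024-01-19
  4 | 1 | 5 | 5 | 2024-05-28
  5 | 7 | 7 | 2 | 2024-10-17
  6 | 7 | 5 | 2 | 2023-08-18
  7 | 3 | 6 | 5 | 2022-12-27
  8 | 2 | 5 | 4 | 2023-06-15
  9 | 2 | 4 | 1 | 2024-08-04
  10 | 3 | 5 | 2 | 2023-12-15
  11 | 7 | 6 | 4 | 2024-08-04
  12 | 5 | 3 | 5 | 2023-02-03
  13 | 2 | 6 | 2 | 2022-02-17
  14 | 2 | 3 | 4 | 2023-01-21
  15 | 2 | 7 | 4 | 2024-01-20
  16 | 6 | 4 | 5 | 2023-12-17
SELECT name, city FROM customers WHERE city <> 'Dallas'

Execution result:
name | city
Jack Williams | Los Angeles
Rose Miller | Philadelphia
Mia Davis | Los Angeles
Eve Smith | Philadelphia
Frank Martinez | Chicago
Sam Johnson | Philadelphia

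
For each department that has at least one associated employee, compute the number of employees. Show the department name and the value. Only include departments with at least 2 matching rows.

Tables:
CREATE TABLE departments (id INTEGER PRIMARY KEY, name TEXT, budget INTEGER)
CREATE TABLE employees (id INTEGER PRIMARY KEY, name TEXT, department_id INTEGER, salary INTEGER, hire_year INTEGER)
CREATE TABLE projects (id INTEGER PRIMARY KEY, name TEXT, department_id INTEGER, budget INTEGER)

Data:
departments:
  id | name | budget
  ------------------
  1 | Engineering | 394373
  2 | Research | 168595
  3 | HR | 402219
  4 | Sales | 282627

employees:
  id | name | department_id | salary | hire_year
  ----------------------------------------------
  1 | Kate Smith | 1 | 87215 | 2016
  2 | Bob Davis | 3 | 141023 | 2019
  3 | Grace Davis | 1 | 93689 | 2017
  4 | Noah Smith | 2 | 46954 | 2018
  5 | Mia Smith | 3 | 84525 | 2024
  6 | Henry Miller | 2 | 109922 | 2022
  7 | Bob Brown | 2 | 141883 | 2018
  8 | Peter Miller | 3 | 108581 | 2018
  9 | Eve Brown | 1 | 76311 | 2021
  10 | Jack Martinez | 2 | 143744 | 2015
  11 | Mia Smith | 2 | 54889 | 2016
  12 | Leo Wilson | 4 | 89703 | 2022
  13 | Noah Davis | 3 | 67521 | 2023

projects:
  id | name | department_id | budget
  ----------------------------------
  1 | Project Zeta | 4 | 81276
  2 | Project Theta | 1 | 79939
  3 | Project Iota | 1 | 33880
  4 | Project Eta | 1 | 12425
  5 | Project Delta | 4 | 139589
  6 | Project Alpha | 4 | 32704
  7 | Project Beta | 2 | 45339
SELECT p.name, COUNT(*) AS n FROM employees c JOIN departments p ON c.department_id = p.id GROUP BY p.id, p.name HAVING COUNT(*) >= 2

Execution result:
name | n
Engineering | 3
Research | 5
HR | 4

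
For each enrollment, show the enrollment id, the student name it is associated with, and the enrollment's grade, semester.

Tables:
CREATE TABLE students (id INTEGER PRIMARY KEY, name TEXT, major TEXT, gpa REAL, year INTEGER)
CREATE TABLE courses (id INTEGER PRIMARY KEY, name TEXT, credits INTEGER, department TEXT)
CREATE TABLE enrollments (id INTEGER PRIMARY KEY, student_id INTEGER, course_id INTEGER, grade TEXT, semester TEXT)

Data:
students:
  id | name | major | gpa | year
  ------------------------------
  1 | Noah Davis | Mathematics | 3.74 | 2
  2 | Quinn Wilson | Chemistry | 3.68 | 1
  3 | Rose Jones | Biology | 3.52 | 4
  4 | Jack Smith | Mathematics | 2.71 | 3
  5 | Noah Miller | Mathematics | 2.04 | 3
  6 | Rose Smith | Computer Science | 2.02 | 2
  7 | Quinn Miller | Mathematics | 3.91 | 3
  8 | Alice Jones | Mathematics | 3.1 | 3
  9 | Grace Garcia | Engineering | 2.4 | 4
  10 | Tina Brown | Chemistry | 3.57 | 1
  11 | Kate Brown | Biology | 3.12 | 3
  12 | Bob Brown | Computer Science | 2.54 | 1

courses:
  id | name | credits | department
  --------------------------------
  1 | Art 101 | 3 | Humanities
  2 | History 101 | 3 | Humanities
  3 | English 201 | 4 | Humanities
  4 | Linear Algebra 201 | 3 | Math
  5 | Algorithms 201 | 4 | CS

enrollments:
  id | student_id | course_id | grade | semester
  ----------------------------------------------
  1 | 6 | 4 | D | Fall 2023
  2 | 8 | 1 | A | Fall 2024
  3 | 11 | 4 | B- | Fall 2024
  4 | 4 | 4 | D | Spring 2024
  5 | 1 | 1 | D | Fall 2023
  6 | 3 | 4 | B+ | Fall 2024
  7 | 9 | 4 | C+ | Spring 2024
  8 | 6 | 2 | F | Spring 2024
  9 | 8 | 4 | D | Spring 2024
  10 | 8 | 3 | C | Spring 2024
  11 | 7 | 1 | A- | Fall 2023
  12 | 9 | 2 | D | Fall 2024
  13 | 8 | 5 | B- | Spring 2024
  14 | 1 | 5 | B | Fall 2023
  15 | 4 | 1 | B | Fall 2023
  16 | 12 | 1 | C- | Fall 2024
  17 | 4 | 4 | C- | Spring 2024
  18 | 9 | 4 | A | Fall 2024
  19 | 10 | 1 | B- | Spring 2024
SELECT c.id, p.name AS student, c.grade, c.semester FROM enrollments c JOIN students p ON c.student_id = p.id

Execution result:
id | student | grade | semester
1 | Rose Smith | D | Fall 2023
2 | Alice Jones | A | Fall 2024
3 | Kate Brown | B- | Fall 2024
4 | Jack Smith | D | Spring 2024
5 | Noah Davis | D | Fall 2023
6 | Rose Jones | B+ | Fall 2024
7 | Grace Garcia | C+ | Spring 2024
8 | Rose Smith | F | Spring 2024
9 | Alice Jones | D | Spring 2024
10 | Alice Jones | C | Spring 2024
11 | Quinn Miller | A- | Fall 2023
12 | Grace Garcia | D | Fall 2024
13 | Alice Jones | B- | Spring 2024
14 | Noah Davis | B | Fall 2023
15 | Jack Smith | B | Fall 2023
16 | Bob Brown | C- | Fall 2024
17 | Jack Smith | C- | Spring 2024
18 | Grace Garcia | A | Fall 2024
19 | Tina Brown | B- | Spring 2024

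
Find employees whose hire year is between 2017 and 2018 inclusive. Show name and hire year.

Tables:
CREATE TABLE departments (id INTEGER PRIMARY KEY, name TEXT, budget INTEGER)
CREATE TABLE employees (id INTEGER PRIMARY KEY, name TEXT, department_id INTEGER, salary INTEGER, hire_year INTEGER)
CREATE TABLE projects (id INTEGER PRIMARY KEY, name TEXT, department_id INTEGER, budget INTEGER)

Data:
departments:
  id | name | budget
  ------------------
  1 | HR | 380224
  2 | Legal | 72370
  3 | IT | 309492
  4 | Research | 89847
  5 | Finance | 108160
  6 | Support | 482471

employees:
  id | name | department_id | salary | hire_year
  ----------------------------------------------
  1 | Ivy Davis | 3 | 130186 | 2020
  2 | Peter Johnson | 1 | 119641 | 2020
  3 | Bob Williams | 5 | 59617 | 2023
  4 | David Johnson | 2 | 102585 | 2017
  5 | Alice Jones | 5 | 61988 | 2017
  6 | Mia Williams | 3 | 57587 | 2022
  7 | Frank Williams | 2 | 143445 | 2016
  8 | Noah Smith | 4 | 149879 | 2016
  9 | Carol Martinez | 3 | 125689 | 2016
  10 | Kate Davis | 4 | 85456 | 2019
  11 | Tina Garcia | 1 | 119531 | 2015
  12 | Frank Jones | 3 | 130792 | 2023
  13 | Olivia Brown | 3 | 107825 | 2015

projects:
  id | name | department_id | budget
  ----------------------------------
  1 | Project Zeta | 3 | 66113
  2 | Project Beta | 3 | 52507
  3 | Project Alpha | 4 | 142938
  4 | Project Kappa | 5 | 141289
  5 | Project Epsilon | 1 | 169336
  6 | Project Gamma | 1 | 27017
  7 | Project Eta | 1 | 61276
SELECT name, hire_year FROM employees WHERE hire_year BETWEEN 2017 AND 2018

Execution result:
name | hire_year
David Johnson | 2017
Alice Jones | 2017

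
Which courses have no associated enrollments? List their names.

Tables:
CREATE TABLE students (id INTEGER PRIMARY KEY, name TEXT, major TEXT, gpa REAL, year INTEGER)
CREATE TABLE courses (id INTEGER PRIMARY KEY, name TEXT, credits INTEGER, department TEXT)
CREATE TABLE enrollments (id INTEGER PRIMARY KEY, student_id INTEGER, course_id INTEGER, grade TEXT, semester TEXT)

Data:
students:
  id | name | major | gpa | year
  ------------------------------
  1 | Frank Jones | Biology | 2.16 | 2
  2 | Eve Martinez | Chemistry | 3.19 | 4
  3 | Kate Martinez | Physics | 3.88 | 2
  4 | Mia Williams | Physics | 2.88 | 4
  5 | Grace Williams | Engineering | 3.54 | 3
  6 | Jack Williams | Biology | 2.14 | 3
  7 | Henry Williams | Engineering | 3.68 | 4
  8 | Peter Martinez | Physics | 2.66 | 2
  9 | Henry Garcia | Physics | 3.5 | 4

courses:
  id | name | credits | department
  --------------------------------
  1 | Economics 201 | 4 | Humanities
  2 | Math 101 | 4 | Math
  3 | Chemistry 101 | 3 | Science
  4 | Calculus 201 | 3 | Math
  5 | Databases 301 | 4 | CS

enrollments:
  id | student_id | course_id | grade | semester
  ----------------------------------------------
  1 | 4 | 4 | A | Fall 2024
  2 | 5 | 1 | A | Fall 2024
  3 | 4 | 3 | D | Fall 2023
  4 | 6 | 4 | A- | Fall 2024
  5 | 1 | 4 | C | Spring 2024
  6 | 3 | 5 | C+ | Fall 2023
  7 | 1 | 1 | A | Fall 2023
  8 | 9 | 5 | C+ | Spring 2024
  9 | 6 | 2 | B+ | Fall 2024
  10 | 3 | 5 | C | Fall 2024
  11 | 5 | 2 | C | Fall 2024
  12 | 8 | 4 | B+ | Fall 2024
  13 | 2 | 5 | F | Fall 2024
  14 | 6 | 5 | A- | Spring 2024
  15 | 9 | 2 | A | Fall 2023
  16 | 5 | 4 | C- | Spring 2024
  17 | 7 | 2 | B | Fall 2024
SELECT p.name FROM courses p LEFT JOIN enrollments c ON c.course_id = p.id WHERE c.id IS NULL

Execution result:
(no rows)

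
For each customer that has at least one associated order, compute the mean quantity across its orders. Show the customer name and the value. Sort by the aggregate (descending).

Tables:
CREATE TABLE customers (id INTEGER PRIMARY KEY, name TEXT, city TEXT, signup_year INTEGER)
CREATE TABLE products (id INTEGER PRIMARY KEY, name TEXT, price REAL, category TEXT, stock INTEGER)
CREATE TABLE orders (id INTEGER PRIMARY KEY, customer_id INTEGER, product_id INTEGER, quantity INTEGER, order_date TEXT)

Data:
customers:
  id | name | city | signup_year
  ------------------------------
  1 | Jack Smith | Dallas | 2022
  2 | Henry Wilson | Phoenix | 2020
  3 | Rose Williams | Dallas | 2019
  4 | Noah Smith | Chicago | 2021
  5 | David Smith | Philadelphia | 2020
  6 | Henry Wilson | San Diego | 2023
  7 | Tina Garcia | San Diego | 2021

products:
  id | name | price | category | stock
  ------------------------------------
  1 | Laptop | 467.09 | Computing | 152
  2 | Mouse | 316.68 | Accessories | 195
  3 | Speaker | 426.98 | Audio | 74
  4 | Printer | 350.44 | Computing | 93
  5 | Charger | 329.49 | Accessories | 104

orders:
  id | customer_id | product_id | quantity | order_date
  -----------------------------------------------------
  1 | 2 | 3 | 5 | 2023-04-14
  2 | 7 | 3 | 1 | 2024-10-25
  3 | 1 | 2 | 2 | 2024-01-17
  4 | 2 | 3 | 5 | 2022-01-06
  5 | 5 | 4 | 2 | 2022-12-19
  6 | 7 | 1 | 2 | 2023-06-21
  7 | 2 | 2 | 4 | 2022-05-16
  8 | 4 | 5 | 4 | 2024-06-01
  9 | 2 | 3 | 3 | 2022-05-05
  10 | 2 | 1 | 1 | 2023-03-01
SELECT p.name, AVG(c.quantity) AS avg_quantity FROM orders c JOIN customers p ON c.customer_id = p.id GROUP BY p.id, p.name ORDER BY avg_quantity DESC

Execution result:
name | avg_quantity
Noah Smith | 4.00
Henry Wilson | 3.60
Jack Smith | 2.00
David Smith | 2.00
Tina Garcia | 1.50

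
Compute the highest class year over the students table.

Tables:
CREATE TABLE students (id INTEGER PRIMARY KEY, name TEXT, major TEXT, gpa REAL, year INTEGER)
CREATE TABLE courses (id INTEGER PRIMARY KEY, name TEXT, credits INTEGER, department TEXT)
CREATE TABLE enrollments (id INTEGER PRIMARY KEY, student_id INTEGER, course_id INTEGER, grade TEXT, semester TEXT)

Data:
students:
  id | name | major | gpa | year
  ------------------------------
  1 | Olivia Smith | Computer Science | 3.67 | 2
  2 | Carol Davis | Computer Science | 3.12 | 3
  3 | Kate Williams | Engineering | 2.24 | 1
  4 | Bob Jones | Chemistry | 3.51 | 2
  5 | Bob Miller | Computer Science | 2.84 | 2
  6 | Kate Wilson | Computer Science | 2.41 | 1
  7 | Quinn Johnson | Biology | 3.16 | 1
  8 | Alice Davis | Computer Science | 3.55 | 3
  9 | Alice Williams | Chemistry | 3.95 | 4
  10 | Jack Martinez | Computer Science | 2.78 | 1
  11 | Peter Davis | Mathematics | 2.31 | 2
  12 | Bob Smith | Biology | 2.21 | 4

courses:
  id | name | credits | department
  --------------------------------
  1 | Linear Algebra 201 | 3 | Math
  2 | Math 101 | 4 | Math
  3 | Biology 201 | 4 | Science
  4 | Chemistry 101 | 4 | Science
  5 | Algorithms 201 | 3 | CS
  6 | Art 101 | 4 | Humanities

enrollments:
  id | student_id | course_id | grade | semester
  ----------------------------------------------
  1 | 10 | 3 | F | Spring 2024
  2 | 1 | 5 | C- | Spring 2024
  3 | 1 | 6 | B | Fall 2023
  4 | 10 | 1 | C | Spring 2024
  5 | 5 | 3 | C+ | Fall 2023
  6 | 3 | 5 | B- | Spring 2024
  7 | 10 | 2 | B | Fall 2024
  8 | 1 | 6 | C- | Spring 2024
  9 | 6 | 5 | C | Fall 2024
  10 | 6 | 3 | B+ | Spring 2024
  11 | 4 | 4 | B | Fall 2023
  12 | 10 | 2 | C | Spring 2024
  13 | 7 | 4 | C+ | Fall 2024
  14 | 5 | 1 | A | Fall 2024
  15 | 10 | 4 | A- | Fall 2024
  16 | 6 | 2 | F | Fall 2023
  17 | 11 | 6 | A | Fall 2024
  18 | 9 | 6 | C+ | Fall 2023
SELECT MAX(year) FROM students

Execution result:
4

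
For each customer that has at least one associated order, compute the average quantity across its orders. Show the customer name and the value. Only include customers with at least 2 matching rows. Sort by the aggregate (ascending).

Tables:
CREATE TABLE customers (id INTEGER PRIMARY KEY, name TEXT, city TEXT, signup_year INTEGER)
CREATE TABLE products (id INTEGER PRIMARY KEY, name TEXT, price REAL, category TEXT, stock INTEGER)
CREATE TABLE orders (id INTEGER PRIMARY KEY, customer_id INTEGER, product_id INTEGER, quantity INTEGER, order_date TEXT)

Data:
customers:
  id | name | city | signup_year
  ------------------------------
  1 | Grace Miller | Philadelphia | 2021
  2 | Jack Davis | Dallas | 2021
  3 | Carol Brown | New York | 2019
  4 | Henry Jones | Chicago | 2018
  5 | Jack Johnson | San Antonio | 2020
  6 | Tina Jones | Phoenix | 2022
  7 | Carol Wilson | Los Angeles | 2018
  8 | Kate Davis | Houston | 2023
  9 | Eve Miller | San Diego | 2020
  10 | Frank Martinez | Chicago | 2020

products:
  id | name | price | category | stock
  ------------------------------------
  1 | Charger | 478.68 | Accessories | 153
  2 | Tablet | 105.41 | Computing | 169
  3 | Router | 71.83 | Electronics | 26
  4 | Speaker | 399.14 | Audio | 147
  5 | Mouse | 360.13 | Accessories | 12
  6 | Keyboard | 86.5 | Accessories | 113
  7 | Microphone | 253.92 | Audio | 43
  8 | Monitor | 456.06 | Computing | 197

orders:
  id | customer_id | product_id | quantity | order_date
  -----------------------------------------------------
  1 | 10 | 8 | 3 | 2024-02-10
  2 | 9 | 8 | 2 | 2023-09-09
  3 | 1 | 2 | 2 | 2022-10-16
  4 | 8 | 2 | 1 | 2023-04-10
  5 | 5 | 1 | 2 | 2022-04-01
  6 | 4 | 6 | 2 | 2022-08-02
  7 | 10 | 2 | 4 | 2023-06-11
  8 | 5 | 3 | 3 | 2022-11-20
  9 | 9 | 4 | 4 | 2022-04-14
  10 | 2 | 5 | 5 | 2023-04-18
SELECT p.name, AVG(c.quantity) AS avg_quantity FROM orders c JOIN customers p ON c.customer_id = p.id GROUP BY p.id, p.name HAVING COUNT(*) >= 2 ORDER BY avg_quantity ASC

Execution result:
name | avg_quantity
Jack Johnson | 2.50
Eve Miller | 3.00
Frank Martinez | 3.50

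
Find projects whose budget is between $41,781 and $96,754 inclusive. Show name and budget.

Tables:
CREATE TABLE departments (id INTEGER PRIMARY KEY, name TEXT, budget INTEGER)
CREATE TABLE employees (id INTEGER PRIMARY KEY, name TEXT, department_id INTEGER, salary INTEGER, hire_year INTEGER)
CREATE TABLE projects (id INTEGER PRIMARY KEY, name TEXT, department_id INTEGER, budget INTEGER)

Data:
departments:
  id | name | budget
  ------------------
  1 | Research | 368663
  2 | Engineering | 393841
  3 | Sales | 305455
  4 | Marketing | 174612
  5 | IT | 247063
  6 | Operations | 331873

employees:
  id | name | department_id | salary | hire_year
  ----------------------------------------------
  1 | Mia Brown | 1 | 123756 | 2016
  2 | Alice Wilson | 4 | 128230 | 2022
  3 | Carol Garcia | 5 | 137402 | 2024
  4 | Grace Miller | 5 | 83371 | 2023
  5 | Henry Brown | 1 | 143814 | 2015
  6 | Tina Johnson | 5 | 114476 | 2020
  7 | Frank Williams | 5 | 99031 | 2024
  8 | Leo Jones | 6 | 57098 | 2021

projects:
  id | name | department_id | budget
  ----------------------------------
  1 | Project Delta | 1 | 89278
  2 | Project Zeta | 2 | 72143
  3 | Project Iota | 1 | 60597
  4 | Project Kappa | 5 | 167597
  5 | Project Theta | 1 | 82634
SELECT name, budget FROM projects WHERE budget BETWEEN 41781 AND 96754

Execution result:
name | budget
Project Delta | 89278
Project Zeta | 72143
Project Iota | 60597
Project Theta | 82634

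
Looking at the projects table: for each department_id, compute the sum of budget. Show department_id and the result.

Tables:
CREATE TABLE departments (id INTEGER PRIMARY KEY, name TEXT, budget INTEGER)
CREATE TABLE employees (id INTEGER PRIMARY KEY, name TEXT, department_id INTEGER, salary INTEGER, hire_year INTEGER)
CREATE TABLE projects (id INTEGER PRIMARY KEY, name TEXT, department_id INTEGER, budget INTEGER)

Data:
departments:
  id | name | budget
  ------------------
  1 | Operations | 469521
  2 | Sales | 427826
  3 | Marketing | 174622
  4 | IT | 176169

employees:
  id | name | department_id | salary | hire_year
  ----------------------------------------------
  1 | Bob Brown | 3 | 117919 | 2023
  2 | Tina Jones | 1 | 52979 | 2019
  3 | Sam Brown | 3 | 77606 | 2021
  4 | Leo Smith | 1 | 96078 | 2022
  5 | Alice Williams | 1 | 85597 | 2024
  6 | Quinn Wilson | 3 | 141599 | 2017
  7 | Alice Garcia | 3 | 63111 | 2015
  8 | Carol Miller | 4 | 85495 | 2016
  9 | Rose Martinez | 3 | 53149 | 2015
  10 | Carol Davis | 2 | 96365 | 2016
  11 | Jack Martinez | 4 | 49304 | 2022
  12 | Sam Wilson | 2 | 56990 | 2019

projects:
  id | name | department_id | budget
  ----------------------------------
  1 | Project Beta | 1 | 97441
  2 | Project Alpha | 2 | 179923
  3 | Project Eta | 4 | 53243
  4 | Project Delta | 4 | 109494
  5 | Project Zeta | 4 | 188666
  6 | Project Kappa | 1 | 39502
SELECT department_id, SUM(budget) AS sum_budget FROM projects GROUP BY department_id

Execution result:
department_id | sum_budget
1 | 136943
2 | 179923
4 | 351403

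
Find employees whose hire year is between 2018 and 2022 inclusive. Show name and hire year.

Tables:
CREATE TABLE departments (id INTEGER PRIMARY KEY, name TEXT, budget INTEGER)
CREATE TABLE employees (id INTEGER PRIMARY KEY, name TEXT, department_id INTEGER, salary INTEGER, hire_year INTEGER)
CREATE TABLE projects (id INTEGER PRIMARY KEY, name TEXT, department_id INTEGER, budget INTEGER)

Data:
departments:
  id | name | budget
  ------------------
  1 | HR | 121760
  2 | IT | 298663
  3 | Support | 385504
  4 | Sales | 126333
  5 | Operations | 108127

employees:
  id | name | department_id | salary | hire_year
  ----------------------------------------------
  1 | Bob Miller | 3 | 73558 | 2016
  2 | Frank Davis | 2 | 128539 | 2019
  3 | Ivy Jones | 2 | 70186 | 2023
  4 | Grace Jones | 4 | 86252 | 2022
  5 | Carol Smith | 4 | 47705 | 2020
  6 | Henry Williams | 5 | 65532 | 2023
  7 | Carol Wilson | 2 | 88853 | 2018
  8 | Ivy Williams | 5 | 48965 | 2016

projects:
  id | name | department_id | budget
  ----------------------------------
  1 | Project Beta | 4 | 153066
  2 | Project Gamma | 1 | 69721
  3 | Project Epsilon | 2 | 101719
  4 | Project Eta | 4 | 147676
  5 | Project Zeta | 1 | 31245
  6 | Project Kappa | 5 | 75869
SELECT name, hire_year FROM employees WHERE hire_year BETWEEN 2018 AND 2022

Execution result:
name | hire_year
Frank Davis | 2019
Grace Jones | 2022
Carol Smith | 2020
Carol Wilson | 2018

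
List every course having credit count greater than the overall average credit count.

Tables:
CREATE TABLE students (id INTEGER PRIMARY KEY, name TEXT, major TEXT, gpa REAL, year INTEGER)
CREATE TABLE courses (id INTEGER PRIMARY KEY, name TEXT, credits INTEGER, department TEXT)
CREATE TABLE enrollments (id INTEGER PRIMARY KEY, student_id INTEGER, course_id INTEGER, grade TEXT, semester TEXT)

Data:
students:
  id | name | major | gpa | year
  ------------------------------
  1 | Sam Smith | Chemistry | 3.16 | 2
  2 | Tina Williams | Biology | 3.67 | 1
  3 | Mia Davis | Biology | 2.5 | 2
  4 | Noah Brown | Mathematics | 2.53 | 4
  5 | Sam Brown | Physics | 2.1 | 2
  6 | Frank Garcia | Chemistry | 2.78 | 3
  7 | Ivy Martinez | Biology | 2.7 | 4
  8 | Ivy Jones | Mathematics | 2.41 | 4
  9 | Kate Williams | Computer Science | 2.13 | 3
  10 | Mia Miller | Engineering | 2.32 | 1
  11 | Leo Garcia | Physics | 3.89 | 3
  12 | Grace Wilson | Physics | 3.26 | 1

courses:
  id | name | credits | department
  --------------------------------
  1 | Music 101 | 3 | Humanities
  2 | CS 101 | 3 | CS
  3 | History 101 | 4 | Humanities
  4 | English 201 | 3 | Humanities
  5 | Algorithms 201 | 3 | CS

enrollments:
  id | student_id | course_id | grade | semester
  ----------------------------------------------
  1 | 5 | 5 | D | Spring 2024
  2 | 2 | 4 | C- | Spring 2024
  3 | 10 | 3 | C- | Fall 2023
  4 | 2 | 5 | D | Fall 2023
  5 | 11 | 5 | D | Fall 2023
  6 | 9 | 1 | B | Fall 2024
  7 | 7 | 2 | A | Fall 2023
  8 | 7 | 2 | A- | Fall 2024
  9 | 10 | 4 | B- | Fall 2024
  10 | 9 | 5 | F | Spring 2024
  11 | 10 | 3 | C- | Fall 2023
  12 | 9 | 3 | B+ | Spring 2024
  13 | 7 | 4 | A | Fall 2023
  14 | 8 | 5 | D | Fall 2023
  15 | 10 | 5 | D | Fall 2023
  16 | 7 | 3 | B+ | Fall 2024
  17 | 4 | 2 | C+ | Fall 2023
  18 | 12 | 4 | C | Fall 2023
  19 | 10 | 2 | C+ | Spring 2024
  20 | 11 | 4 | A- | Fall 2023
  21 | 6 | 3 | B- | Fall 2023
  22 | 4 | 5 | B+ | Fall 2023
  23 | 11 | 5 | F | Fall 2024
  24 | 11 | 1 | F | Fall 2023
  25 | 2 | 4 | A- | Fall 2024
SELECT name, credits FROM courses WHERE credits > (SELECT AVG(credits) FROM courses)

Execution result:
name | credits
History 101 | 4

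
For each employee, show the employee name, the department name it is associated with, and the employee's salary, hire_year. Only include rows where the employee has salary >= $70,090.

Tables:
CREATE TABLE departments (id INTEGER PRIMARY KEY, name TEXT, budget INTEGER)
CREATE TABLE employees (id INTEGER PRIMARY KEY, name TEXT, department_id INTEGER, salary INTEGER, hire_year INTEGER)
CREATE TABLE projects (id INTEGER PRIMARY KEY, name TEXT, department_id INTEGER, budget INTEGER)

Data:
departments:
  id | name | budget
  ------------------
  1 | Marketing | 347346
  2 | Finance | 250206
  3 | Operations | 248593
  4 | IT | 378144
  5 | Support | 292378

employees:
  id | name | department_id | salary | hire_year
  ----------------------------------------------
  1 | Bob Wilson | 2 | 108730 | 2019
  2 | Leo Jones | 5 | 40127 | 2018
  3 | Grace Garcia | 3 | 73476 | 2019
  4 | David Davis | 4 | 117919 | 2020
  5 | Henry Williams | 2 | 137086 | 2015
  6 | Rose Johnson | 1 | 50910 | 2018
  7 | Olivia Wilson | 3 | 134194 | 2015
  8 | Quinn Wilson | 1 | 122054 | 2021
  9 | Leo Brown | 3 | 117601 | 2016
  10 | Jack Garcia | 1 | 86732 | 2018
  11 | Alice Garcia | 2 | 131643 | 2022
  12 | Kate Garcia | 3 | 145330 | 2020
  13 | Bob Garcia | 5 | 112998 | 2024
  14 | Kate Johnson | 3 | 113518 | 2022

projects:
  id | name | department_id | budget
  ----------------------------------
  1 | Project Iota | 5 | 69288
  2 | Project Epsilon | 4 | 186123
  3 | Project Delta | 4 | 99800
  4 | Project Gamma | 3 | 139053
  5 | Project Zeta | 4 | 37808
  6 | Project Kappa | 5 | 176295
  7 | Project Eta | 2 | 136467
SELECT c.name, p.name AS department, c.salary, c.hire_year FROM employees c JOIN departments p ON c.department_id = p.id WHERE c.salary >= 70090

Execution result:
name | department | salary | hire_year
Bob Wilson | Finance | 108730 | 2019
Grace Garcia | Operations | 73476 | 2019
David Davis | IT | 117919 | 2020
Henry Williams | Finance | 137086 | 2015
Olivia Wilson | Operations | 134194 | 2015
Quinn Wilson | Marketing | 122054 | 2021
Leo Brown | Operations | 117601 | 2016
Jack Garcia | Marketing | 86732 | 2018
Alice Garcia | Finance | 131643 | 2022
Kate Garcia | Operations | 145330 | 2020
Bob Garcia | Support | 112998 | 2024
Kate Johnson | Operations | 113518 | 2022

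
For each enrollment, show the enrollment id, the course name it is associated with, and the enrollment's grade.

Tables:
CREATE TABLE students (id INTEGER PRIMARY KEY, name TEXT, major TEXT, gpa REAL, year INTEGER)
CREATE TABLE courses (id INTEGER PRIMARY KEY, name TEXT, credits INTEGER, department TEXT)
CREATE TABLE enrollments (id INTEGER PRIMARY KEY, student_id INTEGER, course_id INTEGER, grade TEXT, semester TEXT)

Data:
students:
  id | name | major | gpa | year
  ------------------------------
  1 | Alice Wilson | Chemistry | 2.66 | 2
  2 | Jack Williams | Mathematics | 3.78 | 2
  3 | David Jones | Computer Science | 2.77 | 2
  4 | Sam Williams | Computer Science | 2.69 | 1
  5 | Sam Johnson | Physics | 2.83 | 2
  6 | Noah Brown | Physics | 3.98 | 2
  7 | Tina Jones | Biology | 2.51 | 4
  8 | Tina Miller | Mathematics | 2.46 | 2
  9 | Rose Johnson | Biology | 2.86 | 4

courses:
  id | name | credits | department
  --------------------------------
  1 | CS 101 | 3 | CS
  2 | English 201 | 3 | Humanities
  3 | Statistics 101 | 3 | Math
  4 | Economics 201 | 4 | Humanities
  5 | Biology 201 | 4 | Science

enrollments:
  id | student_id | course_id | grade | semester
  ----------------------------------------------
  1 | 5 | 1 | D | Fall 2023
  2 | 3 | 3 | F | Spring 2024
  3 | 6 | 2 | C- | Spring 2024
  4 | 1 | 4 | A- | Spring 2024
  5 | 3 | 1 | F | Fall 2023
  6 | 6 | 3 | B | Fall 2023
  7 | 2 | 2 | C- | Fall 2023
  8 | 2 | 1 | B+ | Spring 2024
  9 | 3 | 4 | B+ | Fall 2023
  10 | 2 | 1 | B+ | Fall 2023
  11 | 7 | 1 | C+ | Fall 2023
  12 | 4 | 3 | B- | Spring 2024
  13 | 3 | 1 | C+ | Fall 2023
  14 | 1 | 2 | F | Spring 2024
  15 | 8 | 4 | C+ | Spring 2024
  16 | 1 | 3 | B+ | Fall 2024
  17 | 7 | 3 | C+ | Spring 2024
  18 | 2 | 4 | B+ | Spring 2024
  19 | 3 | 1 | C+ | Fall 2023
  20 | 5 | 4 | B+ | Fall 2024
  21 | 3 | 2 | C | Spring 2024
SELECT c.id, p.name AS course, c.grade FROM enrollments c JOIN courses p ON c.course_id = p.id

Execution result:
id | course | grade
1 | CS 101 | D
2 | Statistics 101 | F
3 | English 201 | C-
4 | Economics 201 | A-
5 | CS 101 | F
6 | Statistics 101 | B
7 | English 201 | C-
8 | CS 101 | B+
9 | Economics 201 | B+
10 | CS 101 | B+
11 | CS 101 | C+
12 | Statistics 101 | B-
13 | CS 101 | C+
14 | English 201 | F
15 | Economics 201 | C+
16 | Statistics 101 | B+
17 | Statistics 101 | C+
18 | Economics 201 | B+
19 | CS 101 | C+
20 | Economics 201 | B+
21 | English 201 | C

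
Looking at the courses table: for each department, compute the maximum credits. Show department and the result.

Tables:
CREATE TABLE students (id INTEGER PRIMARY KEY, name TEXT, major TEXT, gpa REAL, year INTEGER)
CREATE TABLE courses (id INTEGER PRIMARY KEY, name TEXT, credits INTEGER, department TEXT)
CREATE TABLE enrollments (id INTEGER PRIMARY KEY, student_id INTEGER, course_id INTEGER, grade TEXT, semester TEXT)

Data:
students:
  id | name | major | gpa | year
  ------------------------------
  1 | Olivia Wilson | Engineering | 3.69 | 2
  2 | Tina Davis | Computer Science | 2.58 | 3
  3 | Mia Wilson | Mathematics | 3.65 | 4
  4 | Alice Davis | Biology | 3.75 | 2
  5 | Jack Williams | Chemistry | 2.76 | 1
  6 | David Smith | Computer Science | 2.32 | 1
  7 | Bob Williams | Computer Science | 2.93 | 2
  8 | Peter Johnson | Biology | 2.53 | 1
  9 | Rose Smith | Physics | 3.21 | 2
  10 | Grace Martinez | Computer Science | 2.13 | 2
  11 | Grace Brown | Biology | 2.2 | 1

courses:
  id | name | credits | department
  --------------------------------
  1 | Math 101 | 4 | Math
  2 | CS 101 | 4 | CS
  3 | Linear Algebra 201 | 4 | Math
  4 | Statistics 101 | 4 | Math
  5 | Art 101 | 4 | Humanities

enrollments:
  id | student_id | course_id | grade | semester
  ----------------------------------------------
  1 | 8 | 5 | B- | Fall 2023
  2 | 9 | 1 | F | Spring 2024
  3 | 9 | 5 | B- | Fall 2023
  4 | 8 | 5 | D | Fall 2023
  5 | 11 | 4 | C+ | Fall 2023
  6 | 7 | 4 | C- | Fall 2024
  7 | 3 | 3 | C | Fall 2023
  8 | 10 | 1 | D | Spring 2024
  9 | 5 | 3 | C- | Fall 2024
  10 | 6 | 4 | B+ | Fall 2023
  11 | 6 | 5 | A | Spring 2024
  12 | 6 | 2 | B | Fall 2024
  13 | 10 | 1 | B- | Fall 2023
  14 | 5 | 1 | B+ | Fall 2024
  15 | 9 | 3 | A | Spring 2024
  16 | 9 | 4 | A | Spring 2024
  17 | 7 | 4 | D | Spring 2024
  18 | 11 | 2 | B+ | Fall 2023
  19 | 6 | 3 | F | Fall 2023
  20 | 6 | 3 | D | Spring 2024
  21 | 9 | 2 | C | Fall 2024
SELECT department, MAX(credits) AS max_credits FROM courses GROUP BY department

Execution result:
department | max_credits
CS | 4
Humanities | 4
Math | 4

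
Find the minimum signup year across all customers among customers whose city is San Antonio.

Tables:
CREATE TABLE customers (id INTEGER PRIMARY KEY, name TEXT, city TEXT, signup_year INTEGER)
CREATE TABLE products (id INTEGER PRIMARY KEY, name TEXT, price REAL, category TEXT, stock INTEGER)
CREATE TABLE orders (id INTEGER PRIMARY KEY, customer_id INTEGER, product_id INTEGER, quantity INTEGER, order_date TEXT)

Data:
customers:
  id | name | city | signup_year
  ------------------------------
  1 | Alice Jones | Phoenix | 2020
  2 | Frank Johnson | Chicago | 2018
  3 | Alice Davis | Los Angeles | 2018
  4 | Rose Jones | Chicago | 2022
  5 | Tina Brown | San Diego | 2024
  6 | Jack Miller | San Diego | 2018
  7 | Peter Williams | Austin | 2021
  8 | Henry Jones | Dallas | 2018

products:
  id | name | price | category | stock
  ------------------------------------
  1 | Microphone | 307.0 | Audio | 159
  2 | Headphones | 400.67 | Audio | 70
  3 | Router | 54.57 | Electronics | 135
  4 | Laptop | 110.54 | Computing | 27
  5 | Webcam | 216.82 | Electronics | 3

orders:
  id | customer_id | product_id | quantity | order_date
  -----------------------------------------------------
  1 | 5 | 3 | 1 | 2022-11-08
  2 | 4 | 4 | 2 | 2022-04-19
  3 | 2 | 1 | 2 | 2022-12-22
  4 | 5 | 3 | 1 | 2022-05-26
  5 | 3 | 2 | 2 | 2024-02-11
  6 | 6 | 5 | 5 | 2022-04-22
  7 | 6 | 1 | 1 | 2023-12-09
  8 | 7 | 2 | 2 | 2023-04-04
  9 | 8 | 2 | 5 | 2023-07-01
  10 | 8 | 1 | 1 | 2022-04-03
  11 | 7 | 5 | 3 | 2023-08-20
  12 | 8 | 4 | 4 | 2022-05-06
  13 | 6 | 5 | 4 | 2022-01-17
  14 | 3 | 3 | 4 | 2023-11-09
SELECT MIN(signup_year) FROM customers WHERE city = 'San Antonio'

Execution result:
NULL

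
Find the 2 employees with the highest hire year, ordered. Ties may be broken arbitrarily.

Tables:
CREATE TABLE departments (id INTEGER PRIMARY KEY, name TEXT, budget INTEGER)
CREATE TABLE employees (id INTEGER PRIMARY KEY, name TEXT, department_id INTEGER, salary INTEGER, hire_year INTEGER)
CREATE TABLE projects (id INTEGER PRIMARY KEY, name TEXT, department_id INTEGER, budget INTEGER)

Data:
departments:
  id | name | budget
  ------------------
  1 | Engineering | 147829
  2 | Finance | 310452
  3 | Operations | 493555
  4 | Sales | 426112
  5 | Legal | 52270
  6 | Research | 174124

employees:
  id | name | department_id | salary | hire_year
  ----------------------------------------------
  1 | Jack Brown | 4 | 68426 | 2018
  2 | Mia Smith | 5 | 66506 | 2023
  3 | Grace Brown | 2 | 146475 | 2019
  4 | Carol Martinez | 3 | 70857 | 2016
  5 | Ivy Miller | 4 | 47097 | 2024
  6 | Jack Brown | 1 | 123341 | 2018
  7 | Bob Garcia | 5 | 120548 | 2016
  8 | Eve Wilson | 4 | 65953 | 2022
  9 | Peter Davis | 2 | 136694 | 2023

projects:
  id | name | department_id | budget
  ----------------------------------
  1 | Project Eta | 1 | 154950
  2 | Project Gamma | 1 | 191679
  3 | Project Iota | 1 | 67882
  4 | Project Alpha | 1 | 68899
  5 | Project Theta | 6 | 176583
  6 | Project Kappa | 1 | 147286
SELECT name, hire_year FROM employees ORDER BY hire_year DESC LIMIT 2

Execution result:
name | hire_year
Ivy Miller | 2024
Mia Smith | 2023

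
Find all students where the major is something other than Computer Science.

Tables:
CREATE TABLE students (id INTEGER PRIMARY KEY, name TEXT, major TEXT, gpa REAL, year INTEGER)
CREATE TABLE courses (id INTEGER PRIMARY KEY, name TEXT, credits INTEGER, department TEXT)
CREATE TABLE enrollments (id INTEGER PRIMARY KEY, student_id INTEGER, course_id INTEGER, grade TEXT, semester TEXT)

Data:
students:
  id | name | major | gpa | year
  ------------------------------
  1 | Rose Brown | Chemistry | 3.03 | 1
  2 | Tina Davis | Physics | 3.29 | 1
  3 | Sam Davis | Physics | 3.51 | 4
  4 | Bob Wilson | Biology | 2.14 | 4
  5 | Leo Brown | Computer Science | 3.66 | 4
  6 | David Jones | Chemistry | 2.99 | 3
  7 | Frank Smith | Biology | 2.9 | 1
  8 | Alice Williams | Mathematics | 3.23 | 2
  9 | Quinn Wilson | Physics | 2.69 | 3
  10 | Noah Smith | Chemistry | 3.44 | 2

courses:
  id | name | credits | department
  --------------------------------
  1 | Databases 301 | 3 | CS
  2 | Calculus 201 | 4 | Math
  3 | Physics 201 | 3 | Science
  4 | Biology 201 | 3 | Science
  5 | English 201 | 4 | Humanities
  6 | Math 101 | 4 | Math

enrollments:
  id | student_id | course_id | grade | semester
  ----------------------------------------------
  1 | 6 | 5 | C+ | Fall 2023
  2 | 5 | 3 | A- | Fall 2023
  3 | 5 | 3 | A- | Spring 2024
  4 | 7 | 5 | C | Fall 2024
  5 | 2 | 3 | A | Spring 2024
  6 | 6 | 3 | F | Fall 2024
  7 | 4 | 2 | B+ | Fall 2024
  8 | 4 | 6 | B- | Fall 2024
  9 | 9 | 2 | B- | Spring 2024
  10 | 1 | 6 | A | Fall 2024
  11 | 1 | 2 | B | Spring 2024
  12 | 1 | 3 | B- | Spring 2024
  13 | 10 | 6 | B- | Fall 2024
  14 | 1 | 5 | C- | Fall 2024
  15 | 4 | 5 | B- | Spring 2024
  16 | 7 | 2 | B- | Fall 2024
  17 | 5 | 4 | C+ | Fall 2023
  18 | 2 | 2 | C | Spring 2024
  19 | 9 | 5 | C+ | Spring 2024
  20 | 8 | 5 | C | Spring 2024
SELECT name, major FROM students WHERE major <> 'Computer Science'

Execution result:
name | major
Rose Brown | Chemistry
Tina Davis | Physics
Sam Davis | Physics
Bob Wilson | Biology
David Jones | Chemistry
Frank Smith | Biology
Alice Williams | Mathematics
Quinn Wilson | Physics
Noah Smith | Chemistry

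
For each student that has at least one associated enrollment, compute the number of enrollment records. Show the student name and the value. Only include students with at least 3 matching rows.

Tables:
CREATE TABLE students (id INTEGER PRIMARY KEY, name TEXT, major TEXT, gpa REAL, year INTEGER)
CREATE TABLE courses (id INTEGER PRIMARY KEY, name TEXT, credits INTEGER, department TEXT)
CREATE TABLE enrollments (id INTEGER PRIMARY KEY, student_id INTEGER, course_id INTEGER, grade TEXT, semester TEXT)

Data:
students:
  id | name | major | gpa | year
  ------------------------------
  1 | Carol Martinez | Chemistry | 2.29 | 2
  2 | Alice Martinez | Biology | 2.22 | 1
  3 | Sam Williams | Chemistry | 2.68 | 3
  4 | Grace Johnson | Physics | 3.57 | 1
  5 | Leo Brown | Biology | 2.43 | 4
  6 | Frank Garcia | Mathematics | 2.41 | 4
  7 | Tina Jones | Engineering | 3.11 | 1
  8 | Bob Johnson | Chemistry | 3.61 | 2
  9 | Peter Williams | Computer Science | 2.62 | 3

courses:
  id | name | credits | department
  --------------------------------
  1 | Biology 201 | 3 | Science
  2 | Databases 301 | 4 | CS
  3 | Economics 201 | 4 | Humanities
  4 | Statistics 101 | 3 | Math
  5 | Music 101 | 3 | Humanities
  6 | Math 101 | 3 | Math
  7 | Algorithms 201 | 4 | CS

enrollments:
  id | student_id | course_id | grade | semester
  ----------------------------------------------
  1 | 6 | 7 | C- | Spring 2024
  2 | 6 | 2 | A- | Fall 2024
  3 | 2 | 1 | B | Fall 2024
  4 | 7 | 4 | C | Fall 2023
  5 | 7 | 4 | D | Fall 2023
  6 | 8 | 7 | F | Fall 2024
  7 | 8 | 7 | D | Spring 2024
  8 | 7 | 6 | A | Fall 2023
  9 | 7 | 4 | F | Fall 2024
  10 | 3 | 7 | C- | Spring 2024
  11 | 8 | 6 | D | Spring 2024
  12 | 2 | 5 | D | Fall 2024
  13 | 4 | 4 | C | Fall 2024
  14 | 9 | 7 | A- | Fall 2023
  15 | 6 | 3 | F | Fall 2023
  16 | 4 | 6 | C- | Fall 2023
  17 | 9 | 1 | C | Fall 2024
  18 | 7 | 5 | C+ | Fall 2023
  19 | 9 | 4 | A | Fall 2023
SELECT p.name, COUNT(*) AS n FROM enrollments c JOIN students p ON c.student_id = p.id GROUP BY p.id, p.name HAVING COUNT(*) >= 3

Execution result:
name | n
Frank Garcia | 3
Tina Jones | 5
Bob Johnson | 3
Peter Williams | 3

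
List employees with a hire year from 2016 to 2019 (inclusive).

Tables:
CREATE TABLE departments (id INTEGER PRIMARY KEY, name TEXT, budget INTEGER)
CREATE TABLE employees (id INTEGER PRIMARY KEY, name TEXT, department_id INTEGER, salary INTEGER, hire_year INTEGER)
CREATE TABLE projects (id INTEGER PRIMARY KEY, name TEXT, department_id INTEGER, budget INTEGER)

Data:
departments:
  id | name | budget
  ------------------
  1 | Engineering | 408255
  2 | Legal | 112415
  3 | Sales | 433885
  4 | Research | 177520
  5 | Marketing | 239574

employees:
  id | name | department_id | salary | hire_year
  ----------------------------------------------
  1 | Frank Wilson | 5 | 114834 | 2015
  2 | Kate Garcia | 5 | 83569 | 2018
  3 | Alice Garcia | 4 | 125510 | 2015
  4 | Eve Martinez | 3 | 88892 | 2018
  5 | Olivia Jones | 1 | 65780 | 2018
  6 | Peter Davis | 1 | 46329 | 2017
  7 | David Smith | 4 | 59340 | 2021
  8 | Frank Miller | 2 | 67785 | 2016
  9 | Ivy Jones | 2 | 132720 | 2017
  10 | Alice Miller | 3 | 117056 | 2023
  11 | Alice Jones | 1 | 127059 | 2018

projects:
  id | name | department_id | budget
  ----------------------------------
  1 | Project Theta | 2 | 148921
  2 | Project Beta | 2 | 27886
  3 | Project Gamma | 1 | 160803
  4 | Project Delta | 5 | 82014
SELECT name, hire_year FROM employees WHERE hire_year BETWEEN 2016 AND 2019

Execution result:
name | hire_year
Kate Garcia | 2018
Eve Martinez | 2018
Olivia Jones | 2018
Peter Davis | 2017
Frank Miller | 2016
Ivy Jones | 2017
Alice Jones | 2018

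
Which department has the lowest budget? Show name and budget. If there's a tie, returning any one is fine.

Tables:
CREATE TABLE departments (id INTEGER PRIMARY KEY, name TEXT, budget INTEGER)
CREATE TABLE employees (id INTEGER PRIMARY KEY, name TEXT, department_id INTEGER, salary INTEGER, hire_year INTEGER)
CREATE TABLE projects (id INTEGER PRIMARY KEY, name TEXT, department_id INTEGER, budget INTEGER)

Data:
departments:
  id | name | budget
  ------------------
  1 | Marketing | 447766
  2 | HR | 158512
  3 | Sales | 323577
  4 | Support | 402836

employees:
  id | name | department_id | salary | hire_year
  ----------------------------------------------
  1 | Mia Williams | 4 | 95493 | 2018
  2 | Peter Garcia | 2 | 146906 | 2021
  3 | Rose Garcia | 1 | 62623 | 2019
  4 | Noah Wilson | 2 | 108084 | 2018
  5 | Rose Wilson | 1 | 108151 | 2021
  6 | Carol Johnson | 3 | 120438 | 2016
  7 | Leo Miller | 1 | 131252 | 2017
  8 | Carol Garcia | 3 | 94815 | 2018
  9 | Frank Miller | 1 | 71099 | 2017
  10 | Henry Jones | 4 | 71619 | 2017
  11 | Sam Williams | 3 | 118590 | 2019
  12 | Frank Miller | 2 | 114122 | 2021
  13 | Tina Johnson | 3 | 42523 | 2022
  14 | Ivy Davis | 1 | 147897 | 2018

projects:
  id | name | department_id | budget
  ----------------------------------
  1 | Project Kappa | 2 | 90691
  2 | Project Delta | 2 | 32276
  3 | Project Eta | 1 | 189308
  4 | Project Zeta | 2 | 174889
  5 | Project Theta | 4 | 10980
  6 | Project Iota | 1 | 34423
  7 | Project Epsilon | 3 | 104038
SELECT name, budget FROM departments ORDER BY budget ASC LIMIT 1

Execution result:
name | budget
HR | 158512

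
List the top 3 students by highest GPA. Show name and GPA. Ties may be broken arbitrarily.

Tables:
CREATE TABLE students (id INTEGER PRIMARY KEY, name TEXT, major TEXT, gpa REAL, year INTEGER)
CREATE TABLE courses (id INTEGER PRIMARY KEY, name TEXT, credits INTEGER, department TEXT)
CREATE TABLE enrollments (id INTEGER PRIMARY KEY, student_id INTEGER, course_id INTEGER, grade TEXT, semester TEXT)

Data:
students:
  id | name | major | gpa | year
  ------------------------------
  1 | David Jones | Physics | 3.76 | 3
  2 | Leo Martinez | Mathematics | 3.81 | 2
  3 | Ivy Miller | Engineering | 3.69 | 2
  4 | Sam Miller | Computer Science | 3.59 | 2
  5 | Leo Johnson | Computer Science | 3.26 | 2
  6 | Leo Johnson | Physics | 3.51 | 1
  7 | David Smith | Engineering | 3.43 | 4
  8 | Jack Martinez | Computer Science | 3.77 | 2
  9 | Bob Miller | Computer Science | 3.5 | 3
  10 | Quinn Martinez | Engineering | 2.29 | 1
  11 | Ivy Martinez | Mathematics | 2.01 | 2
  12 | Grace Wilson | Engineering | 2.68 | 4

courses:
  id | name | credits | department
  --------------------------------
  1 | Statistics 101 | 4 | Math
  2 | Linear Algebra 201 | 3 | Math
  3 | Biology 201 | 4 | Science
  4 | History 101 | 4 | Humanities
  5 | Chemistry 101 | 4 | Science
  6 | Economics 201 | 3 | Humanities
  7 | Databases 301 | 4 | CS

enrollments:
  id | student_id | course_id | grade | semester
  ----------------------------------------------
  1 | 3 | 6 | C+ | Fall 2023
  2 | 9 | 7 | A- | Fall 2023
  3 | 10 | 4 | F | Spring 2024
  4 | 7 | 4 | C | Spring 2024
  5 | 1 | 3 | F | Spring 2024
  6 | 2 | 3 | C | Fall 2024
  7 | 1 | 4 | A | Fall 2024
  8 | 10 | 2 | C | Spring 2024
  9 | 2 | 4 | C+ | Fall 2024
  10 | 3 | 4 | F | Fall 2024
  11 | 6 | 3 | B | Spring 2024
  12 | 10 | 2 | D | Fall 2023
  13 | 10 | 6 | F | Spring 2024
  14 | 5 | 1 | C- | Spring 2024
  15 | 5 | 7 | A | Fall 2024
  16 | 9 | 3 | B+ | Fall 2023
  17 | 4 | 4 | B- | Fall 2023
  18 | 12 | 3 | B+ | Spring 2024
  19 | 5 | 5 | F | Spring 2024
SELECT name, gpa FROM students ORDER BY gpa DESC LIMIT 3

Execution result:
name | gpa
Leo Martinez | 3.81
Jack Martinez | 3.77
David Jones | 3.76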